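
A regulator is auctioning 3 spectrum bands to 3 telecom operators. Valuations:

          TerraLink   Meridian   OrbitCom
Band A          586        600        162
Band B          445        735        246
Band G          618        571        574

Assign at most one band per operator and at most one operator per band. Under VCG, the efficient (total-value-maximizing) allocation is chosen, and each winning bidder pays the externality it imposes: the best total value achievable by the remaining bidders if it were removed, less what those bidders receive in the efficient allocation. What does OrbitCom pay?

Efficient allocation: TerraLink→Band A ($586M), Meridian→Band B ($735M), OrbitCom→Band G ($574M); total welfare W = $1895M.
OrbitCom receives Band G at value $574M, so the others get W − 574 = $1321M.
Without OrbitCom: best allocation of the remaining 2 bidders over all 3 bands is TerraLink→Band G ($618M), Meridian→Band B ($735M), total $1353M.
VCG payment = (others' best without OrbitCom) − (others' welfare with OrbitCom) = 1353 − 1321 = $32M.

OrbitCom pays $32M.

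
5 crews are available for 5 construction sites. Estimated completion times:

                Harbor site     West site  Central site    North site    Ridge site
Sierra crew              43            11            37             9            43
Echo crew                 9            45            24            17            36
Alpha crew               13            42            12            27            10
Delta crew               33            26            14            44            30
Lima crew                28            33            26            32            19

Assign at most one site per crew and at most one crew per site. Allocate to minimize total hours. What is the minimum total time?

Minimum total: 74 hours

Optimal: Sierra crew→West site (11 hours), Echo crew→North site (17 hours), Alpha crew→Harbor site (13 hours), Delta crew→Central site (14 hours), Lima crew→Ridge site (19 hours) — total 11+17+13+14+19 = 74 hours.
Swapping Lima crew↔Sierra crew (Lima crew→West site 33 hours, Sierra crew→Ridge site 43 hours) adds 46.
Checked against all permutations: 74 hours is optimal.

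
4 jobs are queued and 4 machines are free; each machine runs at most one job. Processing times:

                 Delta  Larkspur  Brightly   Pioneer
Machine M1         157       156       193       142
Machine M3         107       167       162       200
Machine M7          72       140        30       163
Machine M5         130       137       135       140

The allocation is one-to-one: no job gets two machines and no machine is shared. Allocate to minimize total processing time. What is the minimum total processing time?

This is the linear assignment problem.
Optimal: Delta→Machine M3 (107 min), Larkspur→Machine M5 (137 min), Brightly→Machine M7 (30 min), Pioneer→Machine M1 (142 min) — total 107+137+30+142 = 416 min.
Row-greedy (each job in turn takes its cheapest remaining machine) gives 513 min, worse by 97.
Every other assignment is strictly worse.

Minimum total: 416 min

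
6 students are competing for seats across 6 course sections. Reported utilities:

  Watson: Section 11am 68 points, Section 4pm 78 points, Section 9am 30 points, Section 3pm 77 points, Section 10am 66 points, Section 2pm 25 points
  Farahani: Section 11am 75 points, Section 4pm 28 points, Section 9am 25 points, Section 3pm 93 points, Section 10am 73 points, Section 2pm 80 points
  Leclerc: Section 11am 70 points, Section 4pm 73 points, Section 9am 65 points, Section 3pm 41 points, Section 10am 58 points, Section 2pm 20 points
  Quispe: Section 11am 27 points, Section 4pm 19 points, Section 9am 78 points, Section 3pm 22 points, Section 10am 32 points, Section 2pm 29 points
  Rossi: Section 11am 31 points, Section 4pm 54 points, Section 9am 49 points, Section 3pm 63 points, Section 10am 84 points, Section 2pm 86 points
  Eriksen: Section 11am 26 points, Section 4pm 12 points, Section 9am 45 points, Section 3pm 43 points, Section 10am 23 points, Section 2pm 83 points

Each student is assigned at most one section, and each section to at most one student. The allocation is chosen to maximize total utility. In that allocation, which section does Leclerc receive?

Treat this as an assignment problem: match each student to one section.
Optimal: Watson→Section 4pm (78 points), Farahani→Section 3pm (93 points), Leclerc→Section 11am (70 points), Quispe→Section 9am (78 points), Rossi→Section 10am (84 points), Eriksen→Section 2pm (83 points) — total 78+93+70+78+84+83 = 486 points.
Max-entry greedy (repeatedly take the single best remaining cell) gives 428 points, worse by 58.
Leclerc's own top section is Section 4pm (73 points), but forcing Leclerc→Section 4pm and reassigning the rest optimally gives only 479 points — worse by 7.

Leclerc receives Section 11am.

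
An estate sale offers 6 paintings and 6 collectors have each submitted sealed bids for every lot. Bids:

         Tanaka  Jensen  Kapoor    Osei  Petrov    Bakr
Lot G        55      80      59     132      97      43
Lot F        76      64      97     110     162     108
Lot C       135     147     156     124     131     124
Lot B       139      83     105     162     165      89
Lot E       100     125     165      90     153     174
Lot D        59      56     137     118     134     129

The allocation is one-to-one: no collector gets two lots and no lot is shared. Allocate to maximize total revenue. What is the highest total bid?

Max total: $891

Optimal: Tanaka→Lot B ($139), Jensen→Lot C ($147), Kapoor→Lot D ($137), Osei→Lot G ($132), Petrov→Lot F ($162), Bakr→Lot E ($174) — total 139+147+137+132+162+174 = $891.
Column-greedy (each lot in turn goes to its best remaining collector) gives $819, worse by 72.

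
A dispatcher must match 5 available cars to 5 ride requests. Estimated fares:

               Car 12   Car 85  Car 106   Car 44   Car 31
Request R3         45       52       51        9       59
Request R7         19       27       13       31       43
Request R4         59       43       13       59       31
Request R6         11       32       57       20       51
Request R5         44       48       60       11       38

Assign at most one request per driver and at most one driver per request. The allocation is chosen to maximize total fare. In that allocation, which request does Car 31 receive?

Optimal: Car 12→Request R5 ($44), Car 85→Request R3 ($52), Car 106→Request R6 ($57), Car 44→Request R4 ($59), Car 31→Request R7 ($43) — total 44+52+57+59+43 = $255.
Row-greedy (each driver in turn takes its best remaining request) gives $253, worse by 2.
Car 31's own top request is Request R3 ($59), but forcing Car 31→Request R3 and reassigning the rest optimally gives only $254 — worse by 1.

Car 31 receives Request R7.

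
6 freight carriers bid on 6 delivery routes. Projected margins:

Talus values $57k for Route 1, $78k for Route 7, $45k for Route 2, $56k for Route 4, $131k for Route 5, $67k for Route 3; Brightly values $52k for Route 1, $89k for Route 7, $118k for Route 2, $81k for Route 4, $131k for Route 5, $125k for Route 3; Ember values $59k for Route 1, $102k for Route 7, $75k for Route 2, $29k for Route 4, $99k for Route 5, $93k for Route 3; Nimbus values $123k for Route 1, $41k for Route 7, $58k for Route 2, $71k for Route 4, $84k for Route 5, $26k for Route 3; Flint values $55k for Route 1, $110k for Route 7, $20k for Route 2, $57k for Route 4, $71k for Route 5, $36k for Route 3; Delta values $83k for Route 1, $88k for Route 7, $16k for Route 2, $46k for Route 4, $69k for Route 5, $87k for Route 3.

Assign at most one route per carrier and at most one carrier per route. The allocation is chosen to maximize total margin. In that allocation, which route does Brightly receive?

This is a one-to-one assignment (maximum-weight bipartite matching).
Optimal: Talus→Route 5 ($131k), Brightly→Route 2 ($118k), Ember→Route 3 ($93k), Nimbus→Route 1 ($123k), Flint→Route 7 ($110k), Delta→Route 4 ($46k) — total 131+118+93+123+110+46 = $621k.
Max-entry greedy (repeatedly take the single best remaining cell) gives $610k, worse by 11.
Next-best assignment: Talus→Route 5, Brightly→Route 2, Ember→Route 7, Nimbus→Route 1, Flint→Route 4, Delta→Route 3 = $618k.
Swapping Nimbus↔Talus (Nimbus→Route 5 $84k, Talus→Route 1 $57k) loses 113.
Checked against all permutations: $621k is optimal.
Brightly's own top route is Route 5 ($131k), but forcing Brightly→Route 5 and reassigning the rest optimally gives only $582k — worse by 39.

Brightly receives Route 2.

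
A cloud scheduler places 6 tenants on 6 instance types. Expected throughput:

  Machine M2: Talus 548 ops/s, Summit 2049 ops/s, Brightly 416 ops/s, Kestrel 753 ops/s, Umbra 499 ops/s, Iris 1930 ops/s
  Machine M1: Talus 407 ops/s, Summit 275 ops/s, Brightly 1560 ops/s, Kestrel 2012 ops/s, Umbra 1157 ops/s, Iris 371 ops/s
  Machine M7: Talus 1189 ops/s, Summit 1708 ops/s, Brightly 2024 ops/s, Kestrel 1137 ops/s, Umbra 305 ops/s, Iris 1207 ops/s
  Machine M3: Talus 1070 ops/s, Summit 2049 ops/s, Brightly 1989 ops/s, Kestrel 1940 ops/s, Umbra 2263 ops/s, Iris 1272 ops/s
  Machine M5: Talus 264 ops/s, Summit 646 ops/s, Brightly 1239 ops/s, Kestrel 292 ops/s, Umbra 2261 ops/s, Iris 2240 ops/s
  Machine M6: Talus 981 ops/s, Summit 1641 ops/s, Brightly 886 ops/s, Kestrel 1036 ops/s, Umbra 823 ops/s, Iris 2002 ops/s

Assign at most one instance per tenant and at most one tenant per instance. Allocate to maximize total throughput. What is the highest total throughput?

Optimal: Talus→Machine M6 (981 ops/s), Summit→Machine M2 (2049 ops/s), Brightly→Machine M7 (2024 ops/s), Kestrel→Machine M1 (2012 ops/s), Umbra→Machine M3 (2263 ops/s), Iris→Machine M5 (2240 ops/s) — total 981+2049+2024+2012+2263+2240 = 11569 ops/s.
Row-greedy (each tenant in turn takes its best remaining instance) gives 11502 ops/s, worse by 67.
Next-best assignment: Talus→Machine M7, Summit→Machine M2, Brightly→Machine M3, Kestrel→Machine M1, Umbra→Machine M5, Iris→Machine M6 = 11502 ops/s.

Max total: 11569 ops/s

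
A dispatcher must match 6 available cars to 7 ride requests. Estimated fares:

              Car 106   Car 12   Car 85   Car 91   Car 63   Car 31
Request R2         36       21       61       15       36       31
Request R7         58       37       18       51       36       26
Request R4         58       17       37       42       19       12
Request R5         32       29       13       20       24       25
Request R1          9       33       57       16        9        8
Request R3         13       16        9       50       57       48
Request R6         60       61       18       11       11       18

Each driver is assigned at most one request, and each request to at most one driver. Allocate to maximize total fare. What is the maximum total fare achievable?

This is the linear assignment problem.
Optimal: Car 106→Request R4 ($58), Car 12→Request R6 ($61), Car 85→Request R1 ($57), Car 91→Request R7 ($51), Car 63→Request R3 ($57), Car 31→Request R2 ($31) — total 58+61+57+51+57+31 = $315.
Row-greedy (each driver in turn takes its best remaining request) gives $244, worse by 71.
Swapping Car 12↔Car 63 (Car 12→Request R3 $16, Car 63→Request R6 $11) loses 91.
No other one-to-one assignment exceeds $315.

Maximum total: $315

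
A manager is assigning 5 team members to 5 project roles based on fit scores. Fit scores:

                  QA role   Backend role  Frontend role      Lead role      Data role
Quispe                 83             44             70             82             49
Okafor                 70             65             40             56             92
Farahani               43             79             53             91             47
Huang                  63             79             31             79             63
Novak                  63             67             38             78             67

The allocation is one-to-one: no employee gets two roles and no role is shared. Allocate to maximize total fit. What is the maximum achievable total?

Optimal: Quispe→Frontend role (70 pts), Okafor→Data role (92 pts), Farahani→Lead role (91 pts), Huang→Backend role (79 pts), Novak→QA role (63 pts) — total 70+92+91+79+63 = 395 pts.
Checked against all permutations: 395 pts is optimal.

Maximum total: 395 pts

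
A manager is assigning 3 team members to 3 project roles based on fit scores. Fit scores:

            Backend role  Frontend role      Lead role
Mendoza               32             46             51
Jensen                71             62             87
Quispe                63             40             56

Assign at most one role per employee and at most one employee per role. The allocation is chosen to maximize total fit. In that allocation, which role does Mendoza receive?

Optimal: Mendoza→Frontend role (46 pts), Jensen→Lead role (87 pts), Quispe→Backend role (63 pts) — total 46+87+63 = 196 pts.
Mendoza's own top role is Lead role (51 pts), but forcing Mendoza→Lead role and reassigning the rest optimally gives only 176 pts — worse by 20.

Mendoza receives Frontend role.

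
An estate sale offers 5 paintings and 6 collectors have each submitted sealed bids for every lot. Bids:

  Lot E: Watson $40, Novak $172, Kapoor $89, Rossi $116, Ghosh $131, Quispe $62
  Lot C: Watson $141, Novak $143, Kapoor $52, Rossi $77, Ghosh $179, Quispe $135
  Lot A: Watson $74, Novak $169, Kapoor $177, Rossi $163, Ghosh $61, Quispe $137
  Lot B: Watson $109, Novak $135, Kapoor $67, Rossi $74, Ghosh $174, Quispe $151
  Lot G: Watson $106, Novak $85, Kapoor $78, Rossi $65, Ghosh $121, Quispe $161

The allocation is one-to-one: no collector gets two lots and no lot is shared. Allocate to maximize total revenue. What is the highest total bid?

Optimal: Novak→Lot E ($172), Watson→Lot C ($141), Kapoor→Lot A ($177), Ghosh→Lot B ($174), Quispe→Lot G ($161) — total 172+141+177+174+161 = $825.
Row-greedy (each collector in turn takes its best remaining lot) gives $685, worse by 140.
Next-best assignment: Novak→Lot E, Watson→Lot C, Rossi→Lot A, Ghosh→Lot B, Quispe→Lot G = $811.
Every other assignment is strictly worse.

Maximum total: $825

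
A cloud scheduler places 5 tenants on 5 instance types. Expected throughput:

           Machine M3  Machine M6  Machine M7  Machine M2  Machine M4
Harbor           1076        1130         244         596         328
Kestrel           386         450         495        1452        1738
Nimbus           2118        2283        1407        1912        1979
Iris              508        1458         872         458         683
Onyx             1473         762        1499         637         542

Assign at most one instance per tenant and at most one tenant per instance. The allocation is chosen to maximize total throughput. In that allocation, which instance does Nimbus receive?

Nimbus receives Machine M2.

Optimal: Harbor→Machine M3 (1076 ops/s), Kestrel→Machine M4 (1738 ops/s), Nimbus→Machine M2 (1912 ops/s), Iris→Machine M6 (1458 ops/s), Onyx→Machine M7 (1499 ops/s) — total 1076+1738+1912+1458+1499 = 7683 ops/s.
Row-greedy (each tenant in turn takes its best remaining instance) gives 6495 ops/s, worse by 1188.
Next-best assignment: Harbor→Machine M3, Kestrel→Machine M2, Nimbus→Machine M4, Iris→Machine M6, Onyx→Machine M7 = 7464 ops/s.
Nimbus's own top instance is Machine M6 (2283 ops/s), but forcing Nimbus→Machine M6 and reassigning the rest optimally gives only 7054 ops/s — worse by 629.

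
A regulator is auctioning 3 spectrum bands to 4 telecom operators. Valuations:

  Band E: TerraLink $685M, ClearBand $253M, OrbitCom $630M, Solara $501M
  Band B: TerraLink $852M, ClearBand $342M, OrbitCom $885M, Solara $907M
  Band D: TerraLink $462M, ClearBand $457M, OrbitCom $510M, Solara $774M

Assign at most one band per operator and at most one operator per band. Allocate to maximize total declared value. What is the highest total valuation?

Optimal: TerraLink→Band E ($685M), OrbitCom→Band B ($885M), Solara→Band D ($774M) — total 685+885+774 = $2344M.
Max-entry greedy (repeatedly take the single best remaining cell) gives $2102M, worse by 242.
Checked against all permutations: $2344M is optimal.

Maximum total: $2344M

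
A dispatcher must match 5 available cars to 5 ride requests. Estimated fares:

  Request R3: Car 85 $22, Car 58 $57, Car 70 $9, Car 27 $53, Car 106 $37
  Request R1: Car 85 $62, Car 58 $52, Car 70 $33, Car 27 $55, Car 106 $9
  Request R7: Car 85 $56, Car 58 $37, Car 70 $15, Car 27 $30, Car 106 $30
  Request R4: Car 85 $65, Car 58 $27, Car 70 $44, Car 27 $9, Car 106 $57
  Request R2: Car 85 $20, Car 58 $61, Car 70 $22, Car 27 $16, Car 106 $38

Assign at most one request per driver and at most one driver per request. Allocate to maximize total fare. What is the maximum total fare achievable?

Optimal: Car 85→Request R7 ($56), Car 58→Request R2 ($61), Car 70→Request R1 ($33), Car 27→Request R3 ($53), Car 106→Request R4 ($57) — total 56+61+33+53+57 = $260.
Next-best assignment: Car 85→Request R7, Car 58→Request R2, Car 70→Request R4, Car 27→Request R1, Car 106→Request R3 = $253.
Checked against all permutations: $260 is optimal.

Maximum total: $260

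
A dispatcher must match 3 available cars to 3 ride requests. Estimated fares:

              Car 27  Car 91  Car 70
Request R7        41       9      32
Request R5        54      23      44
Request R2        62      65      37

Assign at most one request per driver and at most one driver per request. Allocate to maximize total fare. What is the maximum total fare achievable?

Max total: $151

This is the linear assignment problem.
Optimal: Car 27→Request R5 ($54), Car 91→Request R2 ($65), Car 70→Request R7 ($32) — total 54+65+32 = $151.
Row-greedy (each driver in turn takes its best remaining request) gives $117, worse by 34.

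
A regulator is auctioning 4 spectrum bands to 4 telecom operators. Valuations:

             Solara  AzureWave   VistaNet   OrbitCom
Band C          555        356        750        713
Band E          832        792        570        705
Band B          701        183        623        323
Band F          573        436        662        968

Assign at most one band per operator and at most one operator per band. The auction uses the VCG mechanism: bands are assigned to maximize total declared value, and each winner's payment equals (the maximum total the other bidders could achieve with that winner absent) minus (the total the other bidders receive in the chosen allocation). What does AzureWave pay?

AzureWave pays $131M.

Efficient allocation: Solara→Band B ($701M), AzureWave→Band E ($792M), VistaNet→Band C ($750M), OrbitCom→Band F ($968M); total welfare W = $3211M.
AzureWave receives Band E at value $792M, so the others get W − 792 = $2419M.
Without AzureWave: best allocation of the remaining 3 bidders over all 4 bands is Solara→Band E ($832M), VistaNet→Band C ($750M), OrbitCom→Band F ($968M), total $2550M.
VCG payment = (others' best without AzureWave) − (others' welfare with AzureWave) = 2550 − 2419 = $131M.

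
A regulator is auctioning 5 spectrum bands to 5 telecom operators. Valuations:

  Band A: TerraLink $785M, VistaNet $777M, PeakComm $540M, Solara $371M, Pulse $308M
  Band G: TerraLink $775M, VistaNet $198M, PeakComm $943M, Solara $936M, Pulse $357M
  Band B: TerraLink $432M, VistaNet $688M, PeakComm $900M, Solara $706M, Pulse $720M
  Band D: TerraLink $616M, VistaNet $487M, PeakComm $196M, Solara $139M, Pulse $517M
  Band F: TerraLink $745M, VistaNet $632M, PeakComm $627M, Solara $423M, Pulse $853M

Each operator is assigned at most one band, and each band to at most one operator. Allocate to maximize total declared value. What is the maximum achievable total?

This is the linear assignment problem.
Optimal: TerraLink→Band D ($616M), VistaNet→Band A ($777M), PeakComm→Band B ($900M), Solara→Band G ($936M), Pulse→Band F ($853M) — total 616+777+900+936+853 = $4082M.
Row-greedy (each operator in turn takes its best remaining band) gives $3356M, worse by 726.
Next-best assignment: TerraLink→Band A, VistaNet→Band D, PeakComm→Band B, Solara→Band G, Pulse→Band F = $3961M.
No other one-to-one assignment exceeds $4082M.

Max total: $4082M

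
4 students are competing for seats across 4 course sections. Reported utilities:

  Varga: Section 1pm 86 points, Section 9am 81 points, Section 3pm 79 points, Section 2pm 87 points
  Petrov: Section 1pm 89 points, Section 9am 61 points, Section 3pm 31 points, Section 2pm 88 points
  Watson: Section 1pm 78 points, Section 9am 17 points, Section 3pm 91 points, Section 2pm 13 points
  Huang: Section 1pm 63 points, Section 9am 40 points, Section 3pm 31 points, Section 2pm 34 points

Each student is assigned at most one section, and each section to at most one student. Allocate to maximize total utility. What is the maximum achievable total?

Optimal: Varga→Section 9am (81 points), Petrov→Section 2pm (88 points), Watson→Section 3pm (91 points), Huang→Section 1pm (63 points) — total 81+88+91+63 = 323 points.
Column-greedy (each section in turn goes to its best remaining student) gives 295 points, worse by 28.
Swapping Watson↔Varga (Watson→Section 9am 17 points, Varga→Section 3pm 79 points) loses 76.
Every other assignment is strictly worse.

Max total: 323 points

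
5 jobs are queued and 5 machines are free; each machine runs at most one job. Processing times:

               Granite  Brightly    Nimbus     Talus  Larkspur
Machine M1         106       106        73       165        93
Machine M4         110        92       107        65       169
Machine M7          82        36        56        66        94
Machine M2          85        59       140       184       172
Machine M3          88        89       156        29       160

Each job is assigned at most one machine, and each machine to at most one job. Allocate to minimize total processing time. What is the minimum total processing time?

Min total: 347 min

Optimal: Granite→Machine M4 (110 min), Brightly→Machine M2 (59 min), Nimbus→Machine M7 (56 min), Talus→Machine M3 (29 min), Larkspur→Machine M1 (93 min) — total 110+59+56+29+93 = 347 min.
Every other assignment is strictly worse.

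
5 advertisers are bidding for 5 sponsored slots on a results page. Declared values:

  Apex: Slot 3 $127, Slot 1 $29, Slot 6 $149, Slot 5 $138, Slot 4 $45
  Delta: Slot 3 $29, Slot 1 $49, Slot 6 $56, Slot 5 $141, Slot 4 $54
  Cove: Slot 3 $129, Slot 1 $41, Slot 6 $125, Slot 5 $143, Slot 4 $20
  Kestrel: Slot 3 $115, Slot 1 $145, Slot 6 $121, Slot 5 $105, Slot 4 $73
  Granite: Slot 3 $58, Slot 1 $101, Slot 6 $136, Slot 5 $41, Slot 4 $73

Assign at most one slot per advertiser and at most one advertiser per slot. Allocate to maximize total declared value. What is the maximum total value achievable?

Max total: $637

This is the linear assignment problem.
Optimal: Apex→Slot 6 ($149), Delta→Slot 5 ($141), Cove→Slot 3 ($129), Kestrel→Slot 1 ($145), Granite→Slot 4 ($73) — total 149+141+129+145+73 = $637.
Max-entry greedy (repeatedly take the single best remaining cell) gives $539, worse by 98.
Checked against all permutations: $637 is optimal.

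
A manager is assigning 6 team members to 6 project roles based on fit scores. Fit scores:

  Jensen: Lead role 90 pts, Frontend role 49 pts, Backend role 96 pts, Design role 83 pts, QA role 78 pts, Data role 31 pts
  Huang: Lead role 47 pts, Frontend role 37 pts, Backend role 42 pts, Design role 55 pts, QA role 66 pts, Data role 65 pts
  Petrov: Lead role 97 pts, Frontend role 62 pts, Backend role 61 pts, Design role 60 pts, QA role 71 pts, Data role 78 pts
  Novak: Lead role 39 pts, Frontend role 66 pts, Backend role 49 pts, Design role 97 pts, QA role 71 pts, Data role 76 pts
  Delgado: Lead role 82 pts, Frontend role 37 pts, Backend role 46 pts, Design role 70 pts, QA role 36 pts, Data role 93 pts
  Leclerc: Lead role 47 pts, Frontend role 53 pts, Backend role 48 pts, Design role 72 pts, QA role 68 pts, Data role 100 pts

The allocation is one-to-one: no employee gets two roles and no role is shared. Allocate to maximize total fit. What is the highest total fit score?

Maximum total: 503 pts

Optimal: Jensen→Backend role (96 pts), Huang→QA role (66 pts), Petrov→Frontend role (62 pts), Novak→Design role (97 pts), Delgado→Lead role (82 pts), Leclerc→Data role (100 pts) — total 96+66+62+97+82+100 = 503 pts.
Max-entry greedy (repeatedly take the single best remaining cell) gives 493 pts, worse by 10.
Checked against all permutations: 503 pts is optimal.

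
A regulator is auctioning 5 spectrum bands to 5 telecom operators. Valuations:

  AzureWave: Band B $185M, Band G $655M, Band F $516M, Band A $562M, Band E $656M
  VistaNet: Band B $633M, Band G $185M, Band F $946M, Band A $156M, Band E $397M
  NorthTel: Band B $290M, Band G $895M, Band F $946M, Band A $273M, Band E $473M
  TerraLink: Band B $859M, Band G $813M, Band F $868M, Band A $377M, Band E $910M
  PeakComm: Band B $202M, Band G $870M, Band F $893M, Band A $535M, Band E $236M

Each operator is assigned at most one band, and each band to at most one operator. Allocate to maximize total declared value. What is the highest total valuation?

Max total: $3921M

Optimal: AzureWave→Band A ($562M), VistaNet→Band B ($633M), NorthTel→Band F ($946M), TerraLink→Band E ($910M), PeakComm→Band G ($870M) — total 562+633+946+910+870 = $3921M.
Row-greedy (each operator in turn takes its best remaining band) gives $3891M, worse by 30.
Next-best assignment: AzureWave→Band A, VistaNet→Band B, NorthTel→Band G, TerraLink→Band E, PeakComm→Band F = $3893M.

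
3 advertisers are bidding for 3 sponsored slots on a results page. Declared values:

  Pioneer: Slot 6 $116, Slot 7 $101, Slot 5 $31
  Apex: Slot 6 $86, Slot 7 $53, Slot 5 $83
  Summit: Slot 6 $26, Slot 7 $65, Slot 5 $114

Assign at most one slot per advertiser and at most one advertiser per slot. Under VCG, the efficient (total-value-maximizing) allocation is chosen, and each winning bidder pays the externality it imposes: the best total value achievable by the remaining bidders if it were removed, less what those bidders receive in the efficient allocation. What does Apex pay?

Apex pays $15.

Efficient allocation: Pioneer→Slot 7 ($101), Apex→Slot 6 ($86), Summit→Slot 5 ($114); total welfare W = $301.
Apex receives Slot 6 at value $86, so the others get W − 86 = $215.
Without Apex: best allocation of the remaining 2 bidders over all 3 slots is Pioneer→Slot 6 ($116), Summit→Slot 5 ($114), total $230.
VCG payment = (others' best without Apex) − (others' welfare with Apex) = 230 − 215 = $15.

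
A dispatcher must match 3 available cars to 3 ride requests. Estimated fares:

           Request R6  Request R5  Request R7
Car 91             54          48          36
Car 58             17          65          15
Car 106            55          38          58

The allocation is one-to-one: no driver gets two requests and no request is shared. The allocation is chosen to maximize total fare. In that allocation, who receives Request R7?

Car 106 receives Request R7.

Optimal: Car 91→Request R6 ($54), Car 58→Request R5 ($65), Car 106→Request R7 ($58) — total 54+65+58 = $177.
Column-greedy (each request in turn goes to its best remaining driver) gives $156, worse by 21.
Checked against all permutations: $177 is optimal.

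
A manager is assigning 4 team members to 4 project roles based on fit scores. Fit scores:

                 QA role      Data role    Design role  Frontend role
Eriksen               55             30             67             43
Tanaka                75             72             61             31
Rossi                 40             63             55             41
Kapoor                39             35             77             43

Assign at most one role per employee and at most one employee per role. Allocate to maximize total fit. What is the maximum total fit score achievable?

Optimal: Eriksen→Frontend role (43 pts), Tanaka→QA role (75 pts), Rossi→Data role (63 pts), Kapoor→Design role (77 pts) — total 43+75+63+77 = 258 pts.
Row-greedy (each employee in turn takes its best remaining role) gives 248 pts, worse by 10.
Swapping Kapoor↔Eriksen (Kapoor→Frontend role 43 pts, Eriksen→Design role 67 pts) loses 10.

Max total: 258 pts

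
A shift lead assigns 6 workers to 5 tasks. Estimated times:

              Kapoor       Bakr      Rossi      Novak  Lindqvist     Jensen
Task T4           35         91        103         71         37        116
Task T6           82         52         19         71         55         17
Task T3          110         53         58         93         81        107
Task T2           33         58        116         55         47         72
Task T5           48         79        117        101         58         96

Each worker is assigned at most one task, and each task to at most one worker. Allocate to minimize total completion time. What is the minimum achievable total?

Treat this as an assignment problem: match each worker to one task.
Optimal: Lindqvist→Task T4 (37 min), Jensen→Task T6 (17 min), Bakr→Task T3 (53 min), Novak→Task T2 (55 min), Kapoor→Task T5 (48 min) — total 37+17+53+55+48 = 210 min.
Column-greedy (each task in turn goes to its cheapest remaining worker) gives 253 min, worse by 43.
Next-best assignment: Lindqvist→Task T4, Rossi→Task T6, Bakr→Task T3, Novak→Task T2, Kapoor→Task T5 = 212 min.

Min total: 210 min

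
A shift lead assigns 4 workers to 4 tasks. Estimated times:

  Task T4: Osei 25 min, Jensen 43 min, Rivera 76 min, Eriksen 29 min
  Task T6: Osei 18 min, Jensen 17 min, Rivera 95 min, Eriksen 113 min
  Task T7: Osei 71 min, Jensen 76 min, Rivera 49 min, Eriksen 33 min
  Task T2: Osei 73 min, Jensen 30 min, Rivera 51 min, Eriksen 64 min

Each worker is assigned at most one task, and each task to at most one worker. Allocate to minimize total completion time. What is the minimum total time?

This is the linear assignment problem.
Optimal: Osei→Task T4 (25 min), Jensen→Task T6 (17 min), Rivera→Task T2 (51 min), Eriksen→Task T7 (33 min) — total 25+17+51+33 = 126 min.

Min total: 126 min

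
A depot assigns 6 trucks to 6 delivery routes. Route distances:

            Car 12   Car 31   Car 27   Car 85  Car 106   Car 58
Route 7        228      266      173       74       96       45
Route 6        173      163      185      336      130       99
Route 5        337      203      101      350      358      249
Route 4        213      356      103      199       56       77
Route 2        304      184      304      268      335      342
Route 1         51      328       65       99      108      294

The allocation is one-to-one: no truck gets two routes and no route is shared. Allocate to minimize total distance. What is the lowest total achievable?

Optimal: Car 12→Route 1 (51 km), Car 31→Route 2 (184 km), Car 27→Route 5 (101 km), Car 85→Route 7 (74 km), Car 106→Route 4 (56 km), Car 58→Route 6 (99 km) — total 51+184+101+74+56+99 = 565 km.
Min-entry greedy (repeatedly take the single cheapest remaining cell) gives 684 km, worse by 119.
Next-best assignment: Car 12→Route 1, Car 31→Route 2, Car 27→Route 5, Car 85→Route 7, Car 106→Route 6, Car 58→Route 4 = 617 km.
Swapping Car 58↔Car 12 (Car 58→Route 1 294 km, Car 12→Route 6 173 km) adds 317.
No other one-to-one assignment undercuts 565 km.

Minimum total: 565 km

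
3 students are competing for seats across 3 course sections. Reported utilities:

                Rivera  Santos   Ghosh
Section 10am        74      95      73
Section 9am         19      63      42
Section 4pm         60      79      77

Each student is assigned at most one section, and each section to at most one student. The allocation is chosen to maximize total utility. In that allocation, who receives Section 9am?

Optimal: Rivera→Section 10am (74 points), Santos→Section 9am (63 points), Ghosh→Section 4pm (77 points) — total 74+63+77 = 214 points.
Row-greedy (each student in turn takes its best remaining section) gives 195 points, worse by 19.
Next-best assignment: Rivera→Section 4pm, Santos→Section 10am, Ghosh→Section 9am = 197 points.
Every other assignment is strictly worse.
Santos's own top section is Section 10am (95 points), but forcing Santos→Section 10am and reassigning the rest optimally gives only 197 points — worse by 17.

Santos receives Section 9am.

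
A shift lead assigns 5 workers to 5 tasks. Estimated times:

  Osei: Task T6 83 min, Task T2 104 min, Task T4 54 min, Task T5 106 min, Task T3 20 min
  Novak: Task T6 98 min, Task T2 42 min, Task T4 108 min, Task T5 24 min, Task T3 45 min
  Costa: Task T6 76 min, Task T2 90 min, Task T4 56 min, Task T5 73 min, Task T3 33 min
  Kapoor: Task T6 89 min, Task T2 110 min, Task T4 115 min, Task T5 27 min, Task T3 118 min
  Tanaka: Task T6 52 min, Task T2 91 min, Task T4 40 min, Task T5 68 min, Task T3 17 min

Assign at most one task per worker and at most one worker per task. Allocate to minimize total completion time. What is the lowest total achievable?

Optimal: Osei→Task T3 (20 min), Novak→Task T2 (42 min), Costa→Task T4 (56 min), Kapoor→Task T5 (27 min), Tanaka→Task T6 (52 min) — total 20+42+56+27+52 = 197 min.
Row-greedy (each worker in turn takes its cheapest remaining task) gives 280 min, worse by 83.
Swapping Osei↔Tanaka (Osei→Task T6 83 min, Tanaka→Task T3 17 min) adds 28.
Checked against all permutations: 197 min is optimal.

Minimum total: 197 min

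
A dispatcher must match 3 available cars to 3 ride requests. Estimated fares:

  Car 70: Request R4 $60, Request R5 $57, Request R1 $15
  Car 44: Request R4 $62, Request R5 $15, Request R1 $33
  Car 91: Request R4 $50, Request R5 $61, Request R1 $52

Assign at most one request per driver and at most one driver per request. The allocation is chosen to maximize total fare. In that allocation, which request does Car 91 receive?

Optimal: Car 70→Request R5 ($57), Car 44→Request R4 ($62), Car 91→Request R1 ($52) — total 57+62+52 = $171.
Column-greedy (each request in turn goes to its best remaining driver) gives $138, worse by 33.
Next-best assignment: Car 70→Request R4, Car 44→Request R1, Car 91→Request R5 = $154.
Checked against all permutations: $171 is optimal.
Car 91's own top request is Request R5 ($61), but forcing Car 91→Request R5 and reassigning the rest optimally gives only $154 — worse by 17.

Car 91 receives Request R1.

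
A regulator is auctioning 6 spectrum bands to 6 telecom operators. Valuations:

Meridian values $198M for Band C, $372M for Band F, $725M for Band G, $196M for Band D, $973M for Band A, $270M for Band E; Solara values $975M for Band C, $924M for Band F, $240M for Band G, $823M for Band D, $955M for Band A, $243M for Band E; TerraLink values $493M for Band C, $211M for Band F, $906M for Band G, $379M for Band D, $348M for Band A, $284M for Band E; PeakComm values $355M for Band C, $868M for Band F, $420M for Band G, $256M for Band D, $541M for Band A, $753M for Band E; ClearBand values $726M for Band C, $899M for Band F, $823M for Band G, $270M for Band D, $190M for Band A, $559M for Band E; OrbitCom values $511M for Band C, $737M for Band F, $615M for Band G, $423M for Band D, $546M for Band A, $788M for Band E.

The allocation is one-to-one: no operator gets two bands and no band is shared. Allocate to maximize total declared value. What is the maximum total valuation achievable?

Optimal: Meridian→Band A ($973M), Solara→Band D ($823M), TerraLink→Band G ($906M), PeakComm→Band F ($868M), ClearBand→Band C ($726M), OrbitCom→Band E ($788M) — total 973+823+906+868+726+788 = $5084M.
Row-greedy (each operator in turn takes its best remaining band) gives $4704M, worse by 380.

Maximum total: $5084M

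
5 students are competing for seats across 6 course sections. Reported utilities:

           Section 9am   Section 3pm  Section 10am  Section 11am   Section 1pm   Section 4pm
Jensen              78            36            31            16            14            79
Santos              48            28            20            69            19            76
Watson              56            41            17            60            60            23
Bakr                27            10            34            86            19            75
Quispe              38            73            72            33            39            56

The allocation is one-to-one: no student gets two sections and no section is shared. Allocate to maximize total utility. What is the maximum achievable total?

Max total: 373 points

This is the linear assignment problem.
Optimal: Jensen→Section 9am (78 points), Santos→Section 4pm (76 points), Watson→Section 1pm (60 points), Bakr→Section 11am (86 points), Quispe→Section 3pm (73 points) — total 78+76+60+86+73 = 373 points.
Row-greedy (each student in turn takes its best remaining section) gives 315 points, worse by 58.
Next-best assignment: Jensen→Section 9am, Santos→Section 4pm, Watson→Section 1pm, Bakr→Section 11am, Quispe→Section 10am = 372 points.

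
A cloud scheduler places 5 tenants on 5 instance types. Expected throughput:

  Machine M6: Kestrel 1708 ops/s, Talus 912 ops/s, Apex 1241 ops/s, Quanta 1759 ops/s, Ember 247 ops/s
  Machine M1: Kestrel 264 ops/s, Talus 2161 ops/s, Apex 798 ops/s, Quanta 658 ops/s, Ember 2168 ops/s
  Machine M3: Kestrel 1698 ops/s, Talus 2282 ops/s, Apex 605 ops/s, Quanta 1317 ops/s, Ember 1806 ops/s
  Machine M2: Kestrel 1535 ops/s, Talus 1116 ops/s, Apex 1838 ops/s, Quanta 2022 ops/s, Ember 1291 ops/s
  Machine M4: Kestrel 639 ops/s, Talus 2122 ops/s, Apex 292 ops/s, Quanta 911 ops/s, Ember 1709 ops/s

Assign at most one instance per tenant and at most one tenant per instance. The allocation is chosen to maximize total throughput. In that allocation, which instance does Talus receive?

Talus receives Machine M4.

This is a one-to-one assignment (maximum-weight bipartite matching).
Optimal: Kestrel→Machine M3 (1698 ops/s), Talus→Machine M4 (2122 ops/s), Apex→Machine M2 (1838 ops/s), Quanta→Machine M6 (1759 ops/s), Ember→Machine M1 (2168 ops/s) — total 1698+2122+1838+1759+2168 = 9585 ops/s.
Column-greedy (each instance in turn goes to its best remaining tenant) gives 8686 ops/s, worse by 899.
Every other assignment is strictly worse.
Talus's own top instance is Machine M3 (2282 ops/s), but forcing Talus→Machine M3 and reassigning the rest optimally gives only 8907 ops/s — worse by 678.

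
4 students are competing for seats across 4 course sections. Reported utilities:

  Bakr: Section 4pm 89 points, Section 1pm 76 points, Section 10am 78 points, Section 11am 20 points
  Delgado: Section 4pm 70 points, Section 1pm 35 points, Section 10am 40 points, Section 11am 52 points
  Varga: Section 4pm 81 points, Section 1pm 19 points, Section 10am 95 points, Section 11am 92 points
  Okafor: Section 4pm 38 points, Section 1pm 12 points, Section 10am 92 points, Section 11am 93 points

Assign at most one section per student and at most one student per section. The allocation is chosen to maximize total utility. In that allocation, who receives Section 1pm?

Bakr receives Section 1pm.

Optimal: Bakr→Section 1pm (76 points), Delgado→Section 4pm (70 points), Varga→Section 10am (95 points), Okafor→Section 11am (93 points) — total 76+70+95+93 = 334 points.
Row-greedy (each student in turn takes its best remaining section) gives 248 points, worse by 86.
Next-best assignment: Bakr→Section 1pm, Delgado→Section 4pm, Varga→Section 11am, Okafor→Section 10am = 330 points.
Swapping Delgado↔Okafor (Delgado→Section 11am 52 points, Okafor→Section 4pm 38 points) loses 73.
Checked against all permutations: 334 points is optimal.
Bakr's own top section is Section 4pm (89 points), but forcing Bakr→Section 4pm and reassigning the rest optimally gives only 312 points — worse by 22.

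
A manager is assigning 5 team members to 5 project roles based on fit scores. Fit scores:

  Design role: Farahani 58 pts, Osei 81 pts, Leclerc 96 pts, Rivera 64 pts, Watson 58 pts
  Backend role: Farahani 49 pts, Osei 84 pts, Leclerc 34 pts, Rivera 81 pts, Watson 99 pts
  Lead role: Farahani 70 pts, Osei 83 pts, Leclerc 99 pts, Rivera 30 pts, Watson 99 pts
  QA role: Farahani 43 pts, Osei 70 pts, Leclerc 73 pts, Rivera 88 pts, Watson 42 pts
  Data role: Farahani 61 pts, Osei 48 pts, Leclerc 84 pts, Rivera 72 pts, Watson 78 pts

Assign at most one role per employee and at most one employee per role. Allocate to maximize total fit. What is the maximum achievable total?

Max total: 428 pts

Optimal: Farahani→Data role (61 pts), Osei→Design role (81 pts), Leclerc→Lead role (99 pts), Rivera→QA role (88 pts), Watson→Backend role (99 pts) — total 61+81+99+88+99 = 428 pts.
Row-greedy (each employee in turn takes its best remaining role) gives 416 pts, worse by 12.
Swapping Watson↔Osei (Watson→Design role 58 pts, Osei→Backend role 84 pts) loses 38.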